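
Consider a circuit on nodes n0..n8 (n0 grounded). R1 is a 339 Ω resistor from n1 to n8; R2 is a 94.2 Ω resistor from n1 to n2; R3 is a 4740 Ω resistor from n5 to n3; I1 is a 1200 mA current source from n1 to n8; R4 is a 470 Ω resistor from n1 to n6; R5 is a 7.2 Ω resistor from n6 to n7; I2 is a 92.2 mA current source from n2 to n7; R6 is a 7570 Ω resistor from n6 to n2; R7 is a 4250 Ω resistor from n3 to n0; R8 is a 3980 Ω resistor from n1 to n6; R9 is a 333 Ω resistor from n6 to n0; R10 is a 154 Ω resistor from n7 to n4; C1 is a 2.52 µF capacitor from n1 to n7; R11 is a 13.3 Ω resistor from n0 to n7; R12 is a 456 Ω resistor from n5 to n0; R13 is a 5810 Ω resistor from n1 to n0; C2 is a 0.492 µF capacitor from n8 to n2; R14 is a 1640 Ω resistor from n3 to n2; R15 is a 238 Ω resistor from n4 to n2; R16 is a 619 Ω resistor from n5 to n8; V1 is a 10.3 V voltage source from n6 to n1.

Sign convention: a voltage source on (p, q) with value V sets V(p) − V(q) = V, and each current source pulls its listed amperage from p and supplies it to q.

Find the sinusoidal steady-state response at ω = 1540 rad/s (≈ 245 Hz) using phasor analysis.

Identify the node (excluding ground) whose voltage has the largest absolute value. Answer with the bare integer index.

8

MNA unknowns: 8 node voltages V₁..V_8 plus 1 source current (V1)
R1: Y=0.002950+0.000j on G[1,8]
R2: Y=0.01062+0.000j on G[1,2]
R3: Y=0.0002110+0.000j on G[5,3]
I1: z[1]−=1.2, z[8]+=1.2
R4: Y=0.002128+0.000j on G[1,6]
R5: Y=0.1389+0.000j on G[6,7]
I2: z[2]−=0.0922, z[7]+=0.0922
R6: Y=0.0001321+0.000j on G[6,2]
R7: Y=0.0002353+0.000j on G[3,0]
R8: Y=0.0002513+0.000j on G[1,6]
R9: Y=0.003003+0.000j on G[6,0]
R10: Y=0.006494+0.000j on G[7,4]
C1: Y=0.000+0.003881j on G[1,7]
R11: Y=0.07519+0.000j on G[0,7]
R12: Y=0.002193+0.000j on G[5,0]
R13: Y=0.0001721+0.000j on G[1,0]
C2: Y=0.000+0.0007577j on G[8,2]
R14: Y=0.0006098+0.000j on G[3,2]
R15: Y=0.004202+0.000j on G[4,2]
R16: Y=0.001616+0.000j on G[5,8]
V1: row V6−V1=10.3, i_V1 at 6,1
solve → V1=-15.54+0.9584j, V2=-14.48+17.18j, V3=14.34+5.454j, V4=-7.580+7.108j, V5=113.6-22.34j, V6=-5.244+0.9584j, V7=-3.114+0.5940j, V8=280.8-56.29j
aux → i_V1=0.2859-0.05134j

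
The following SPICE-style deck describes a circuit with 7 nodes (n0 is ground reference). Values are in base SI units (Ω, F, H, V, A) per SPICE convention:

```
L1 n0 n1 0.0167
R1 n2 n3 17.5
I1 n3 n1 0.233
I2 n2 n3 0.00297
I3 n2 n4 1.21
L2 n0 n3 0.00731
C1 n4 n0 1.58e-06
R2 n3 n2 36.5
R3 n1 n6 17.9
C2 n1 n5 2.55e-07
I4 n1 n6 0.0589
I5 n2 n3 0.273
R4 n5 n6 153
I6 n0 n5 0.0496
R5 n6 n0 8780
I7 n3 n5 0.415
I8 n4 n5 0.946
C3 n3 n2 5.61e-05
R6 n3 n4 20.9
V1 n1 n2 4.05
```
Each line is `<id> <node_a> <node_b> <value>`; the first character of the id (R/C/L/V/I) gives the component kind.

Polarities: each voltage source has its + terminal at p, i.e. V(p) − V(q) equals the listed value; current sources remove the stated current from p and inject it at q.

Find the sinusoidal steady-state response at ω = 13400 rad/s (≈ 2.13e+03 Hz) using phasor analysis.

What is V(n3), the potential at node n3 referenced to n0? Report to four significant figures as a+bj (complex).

MNA unknowns: 6 node voltages V₁..V_6 plus 1 source current (V1)
L1: Y=0.000-0.004469j on G[0,1]
R1: Y=0.05714+0.000j on G[2,3]
I1: z[3]−=0.233, z[1]+=0.233
I2: z[2]−=0.00297, z[3]+=0.00297
I3: z[2]−=1.21, z[4]+=1.21
L2: Y=0.000-0.01021j on G[0,3]
C1: Y=0.000+0.02117j on G[4,0]
R2: Y=0.02740+0.000j on G[3,2]
R3: Y=0.05587+0.000j on G[1,6]
C2: Y=0.000+0.003417j on G[1,5]
I4: z[1]−=0.0589, z[6]+=0.0589
I5: z[2]−=0.273, z[3]+=0.273
R4: Y=0.006536+0.000j on G[5,6]
I6: z[0]−=0.0496, z[5]+=0.0496
R5: Y=0.0001139+0.000j on G[6,0]
I7: z[3]−=0.415, z[5]+=0.415
I8: z[4]−=0.946, z[5]+=0.946
C3: Y=0.000+0.7517j on G[3,2]
R6: Y=0.04785+0.000j on G[3,4]
V1: row V1−V2=4.05, i_V1 at 1,2
solve → V1=1.346-9.041j, V2=-2.704-9.041j, V3=-2.743-8.785j, V4=-0.9309-8.373j, V5=181.9-114.4j, V6=21.16-20.04j
aux → i_V1=1.682+0.008299j

-2.743-8.785j V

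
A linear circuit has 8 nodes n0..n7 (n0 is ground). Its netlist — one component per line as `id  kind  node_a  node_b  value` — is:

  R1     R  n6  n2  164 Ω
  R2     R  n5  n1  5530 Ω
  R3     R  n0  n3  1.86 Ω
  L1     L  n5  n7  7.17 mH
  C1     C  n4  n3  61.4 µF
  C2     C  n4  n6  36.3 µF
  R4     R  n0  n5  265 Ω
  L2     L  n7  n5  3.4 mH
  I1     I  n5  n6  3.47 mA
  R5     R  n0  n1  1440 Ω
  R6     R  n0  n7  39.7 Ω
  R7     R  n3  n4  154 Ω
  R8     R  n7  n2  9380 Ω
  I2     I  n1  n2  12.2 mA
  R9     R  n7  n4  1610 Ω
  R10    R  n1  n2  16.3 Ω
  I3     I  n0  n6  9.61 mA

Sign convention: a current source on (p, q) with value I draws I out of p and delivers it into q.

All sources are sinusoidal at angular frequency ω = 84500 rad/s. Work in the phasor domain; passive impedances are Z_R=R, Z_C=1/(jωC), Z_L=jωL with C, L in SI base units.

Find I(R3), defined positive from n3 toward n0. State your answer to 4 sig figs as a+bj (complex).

0.01308-8.875e-06j A

Apply KCL at each of the 7 non-ground nodes and solve the resulting linear system.
Node n1: branches {R2, R5, I2, R10} → V_1 = -0.1625-0.01487j
Node n2: branches {R1, R8, I2, R10} → V_2 = 0.03513-0.01404j
Node n3: branches {R3, C1, R7} → V_3 = 0.02433-1.651e-05j
Node n4: branches {C1, C2, R7, R9} → V_4 = 0.02433-0.002538j
Node n5: branches {R2, L1, R4, L2, I1} → V_5 = -0.3537-0.3554j
Node n6: branches {R1, C2, I1, I3} → V_6 = 0.02432-0.006823j
Node n7: branches {L1, L2, R6, R8, R9} → V_7 = -0.08033+0.05400j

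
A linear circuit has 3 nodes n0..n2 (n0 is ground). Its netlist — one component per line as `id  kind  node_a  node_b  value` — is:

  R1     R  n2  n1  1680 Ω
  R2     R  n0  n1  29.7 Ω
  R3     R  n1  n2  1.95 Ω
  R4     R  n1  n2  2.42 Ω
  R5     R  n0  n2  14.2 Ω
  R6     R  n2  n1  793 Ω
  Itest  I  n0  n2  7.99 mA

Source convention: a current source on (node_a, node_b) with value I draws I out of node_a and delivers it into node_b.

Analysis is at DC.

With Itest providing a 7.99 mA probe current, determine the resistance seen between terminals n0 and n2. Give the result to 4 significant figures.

R_eq = 9.717 Ω

MNA unknowns: 2 node voltages V₁..V_2
R1: Y=0.0005952 on G[2,1]
R2: Y=0.03367 on G[0,1]
R3: Y=0.5128 on G[1,2]
R4: Y=0.4132 on G[1,2]
R5: Y=0.07042 on G[0,2]
R6: Y=0.001261 on G[2,1]
Itest: z[0]−=0.00799, z[2]+=0.00799
solve → V1=0.07492, V2=0.07764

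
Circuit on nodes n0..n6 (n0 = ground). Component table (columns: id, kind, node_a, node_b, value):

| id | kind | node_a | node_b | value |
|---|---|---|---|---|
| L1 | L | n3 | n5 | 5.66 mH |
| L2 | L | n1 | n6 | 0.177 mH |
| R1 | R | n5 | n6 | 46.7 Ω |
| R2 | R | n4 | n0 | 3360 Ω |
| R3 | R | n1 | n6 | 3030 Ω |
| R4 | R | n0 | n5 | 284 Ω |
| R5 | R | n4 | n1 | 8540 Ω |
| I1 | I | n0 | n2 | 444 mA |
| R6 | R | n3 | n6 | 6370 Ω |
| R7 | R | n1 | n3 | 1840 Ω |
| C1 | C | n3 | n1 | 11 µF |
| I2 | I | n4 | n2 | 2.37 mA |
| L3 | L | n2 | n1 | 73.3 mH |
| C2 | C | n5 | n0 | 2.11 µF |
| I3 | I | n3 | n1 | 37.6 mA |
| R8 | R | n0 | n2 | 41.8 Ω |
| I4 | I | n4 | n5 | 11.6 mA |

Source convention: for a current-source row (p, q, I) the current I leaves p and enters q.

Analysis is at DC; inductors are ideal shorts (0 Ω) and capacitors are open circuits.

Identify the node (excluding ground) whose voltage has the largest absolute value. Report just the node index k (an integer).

Apply KCL at each of the 6 non-ground nodes and solve the resulting linear system.
Node n1: branches {L2, R3, R5, R7, C1, L3, I3} → V_1 = 16.92
Node n2: branches {I1, I2, L3, R8} → V_2 = 16.92
Node n3: branches {L1, R6, R7, C1, I3} → V_3 = 13.58
Node n4: branches {R2, R5, I2, I4} → V_4 = -28.91
Node n5: branches {L1, R1, R4, C2, I4} → V_5 = 13.58
Node n6: branches {L2, R1, R3, R6} → V_6 = 16.92
Source currents: i(L1)=-0.03526, i(L2)=0.07201, i(L3)=0.04159

4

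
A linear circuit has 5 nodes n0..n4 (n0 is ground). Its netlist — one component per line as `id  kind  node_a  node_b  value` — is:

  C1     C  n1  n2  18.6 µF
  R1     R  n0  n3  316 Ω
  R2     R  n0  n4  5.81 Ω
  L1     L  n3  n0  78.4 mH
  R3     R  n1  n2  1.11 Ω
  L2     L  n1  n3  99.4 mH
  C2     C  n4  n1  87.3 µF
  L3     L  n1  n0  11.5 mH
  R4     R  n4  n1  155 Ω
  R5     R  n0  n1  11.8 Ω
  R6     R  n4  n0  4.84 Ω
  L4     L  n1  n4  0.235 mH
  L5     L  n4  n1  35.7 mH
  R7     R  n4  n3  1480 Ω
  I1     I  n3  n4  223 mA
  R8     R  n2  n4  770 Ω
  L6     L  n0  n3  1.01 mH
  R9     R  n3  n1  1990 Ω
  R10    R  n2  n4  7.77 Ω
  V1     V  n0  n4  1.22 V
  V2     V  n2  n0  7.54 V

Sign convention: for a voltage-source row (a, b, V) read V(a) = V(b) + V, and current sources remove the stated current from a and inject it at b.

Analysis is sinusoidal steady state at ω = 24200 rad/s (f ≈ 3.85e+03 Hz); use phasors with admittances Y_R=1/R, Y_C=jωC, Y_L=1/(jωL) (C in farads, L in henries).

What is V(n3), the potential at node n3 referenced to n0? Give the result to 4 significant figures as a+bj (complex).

Element admittances at ω=24200 rad/s:
  Y(C1) = 0.000+0.4501j S between n1,n2
  Y(R1) = 0.003165+0.000j S between n0,n3
  Y(R2) = 0.1721+0.000j S between n0,n4
  Y(L1) = 0.000-0.0005271j S between n3,n0
  Y(R3) = 0.9009+0.000j S between n1,n2
  Y(L2) = 0.000-0.0004157j S between n1,n3
  Y(C2) = 0.000+2.113j S between n4,n1
  Y(L3) = 0.000-0.003593j S between n1,n0
  Y(R4) = 0.006452+0.000j S between n4,n1
  Y(R5) = 0.08475+0.000j S between n0,n1
  Y(R6) = 0.2066+0.000j S between n4,n0
  Y(L4) = 0.000-0.1758j S between n1,n4
  Y(L5) = 0.000-0.001157j S between n4,n1
  Y(R7) = 0.0006757+0.000j S between n4,n3
  I1: injects 0.223 A into n4 (from n3)
  Y(R8) = 0.001299+0.000j S between n2,n4
  Y(L6) = 0.000-0.04091j S between n0,n3
  Y(R9) = 0.0005025+0.000j S between n3,n1
  Y(R10) = 0.1287+0.000j S between n2,n4
  V1: constraint V(n0)−V(n4) = 1.22
  V2: constraint V(n2)−V(n0) = 7.54
Assemble and solve the 6×6 MNA system:
  V(n1)=1.380-2.273j  V(n2)=7.540+0.000j  V(n3)=-0.5090-5.301j  V(n4)=-1.220+0.000j
  i(V1)=-6.240-5.014j  i(V2)=-5.666-4.820j

-0.5090-5.301j V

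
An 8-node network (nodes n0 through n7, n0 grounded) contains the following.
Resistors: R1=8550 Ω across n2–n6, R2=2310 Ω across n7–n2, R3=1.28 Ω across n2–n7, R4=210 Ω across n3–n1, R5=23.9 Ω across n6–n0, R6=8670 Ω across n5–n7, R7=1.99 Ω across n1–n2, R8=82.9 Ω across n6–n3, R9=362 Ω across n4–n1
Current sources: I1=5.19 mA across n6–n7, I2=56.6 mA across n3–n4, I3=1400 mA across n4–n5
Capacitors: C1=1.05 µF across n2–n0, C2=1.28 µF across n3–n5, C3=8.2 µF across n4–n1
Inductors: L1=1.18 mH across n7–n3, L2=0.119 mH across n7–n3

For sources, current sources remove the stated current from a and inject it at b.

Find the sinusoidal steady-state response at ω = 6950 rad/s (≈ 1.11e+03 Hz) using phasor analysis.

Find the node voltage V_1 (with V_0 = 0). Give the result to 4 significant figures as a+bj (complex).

-3.878+0.01005j V

Element admittances at ω=6950 rad/s:
  Y(R1) = 0.0001170+0.000j S between n2,n6
  I1: injects 0.00519 A into n7 (from n6)
  Y(C1) = 0.000+0.007297j S between n2,n0
  Y(L1) = 0.000-0.1219j S between n7,n3
  Y(R2) = 0.0004329+0.000j S between n7,n2
  Y(R3) = 0.7812+0.000j S between n2,n7
  Y(R4) = 0.004762+0.000j S between n3,n1
  I2: injects 0.0566 A into n4 (from n3)
  Y(R5) = 0.04184+0.000j S between n6,n0
  Y(C2) = 0.000+0.008896j S between n3,n5
  Y(L2) = 0.000-1.209j S between n7,n3
  Y(R6) = 0.0001153+0.000j S between n5,n7
  Y(R7) = 0.5025+0.000j S between n1,n2
  Y(C3) = 0.000+0.05699j S between n4,n1
  Y(R8) = 0.01206+0.000j S between n6,n3
  Y(R9) = 0.002762+0.000j S between n4,n1
  I3: injects 1.4 A into n5 (from n4)
Assemble and solve the 7×7 MNA system:
  V(n1)=-3.878+0.01005j  V(n2)=-1.246+0.0009224j  V(n3)=0.4431+0.9730j  V(n4)=-5.018+23.53j  V(n5)=2.470-156.4j  V(n6)=0.0001609+0.2173j  V(n7)=0.4463-0.01661j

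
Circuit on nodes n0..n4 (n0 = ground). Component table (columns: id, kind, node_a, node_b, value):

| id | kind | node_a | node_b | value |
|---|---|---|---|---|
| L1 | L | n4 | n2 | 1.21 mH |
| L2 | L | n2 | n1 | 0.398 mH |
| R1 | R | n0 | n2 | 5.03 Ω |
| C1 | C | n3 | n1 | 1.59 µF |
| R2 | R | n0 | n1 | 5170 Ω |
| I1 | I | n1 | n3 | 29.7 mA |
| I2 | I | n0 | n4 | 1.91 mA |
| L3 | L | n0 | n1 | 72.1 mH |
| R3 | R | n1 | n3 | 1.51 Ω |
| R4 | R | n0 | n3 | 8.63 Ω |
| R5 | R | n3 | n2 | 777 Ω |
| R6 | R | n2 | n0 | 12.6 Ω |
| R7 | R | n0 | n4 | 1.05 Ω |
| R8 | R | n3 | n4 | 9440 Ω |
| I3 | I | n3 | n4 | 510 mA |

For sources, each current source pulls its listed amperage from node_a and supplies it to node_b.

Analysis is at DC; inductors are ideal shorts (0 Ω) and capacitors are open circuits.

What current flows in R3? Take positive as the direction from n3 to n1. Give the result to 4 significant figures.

-0.4080 A

MNA unknowns: 4 node voltages V₁..V_4 plus 3 source currents (L1, L2, L3)
L1: row V4−V2=0, i_L1 at 4,2
L2: row V2−V1=0, i_L2 at 2,1
R1: Y=0.1988 on G[0,2]
C1: Y=0.000 on G[3,1]
R2: Y=0.0001934 on G[0,1]
I1: z[1]−=0.0297, z[3]+=0.0297
I2: z[0]−=0.00191, z[4]+=0.00191
L3: row V0−V1=0, i_L3 at 0,1
R3: Y=0.6623 on G[1,3]
R4: Y=0.1159 on G[0,3]
R5: Y=0.001287 on G[3,2]
R6: Y=0.07937 on G[2,0]
R7: Y=0.9524 on G[0,4]
R8: Y=0.0001059 on G[3,4]
I3: z[3]−=0.51, z[4]+=0.51
solve → V1=0.000, V2=0.000, V3=-0.6161, V4=0.000
aux → i_L1=0.5118, i_L2=0.5111, i_L3=-0.07331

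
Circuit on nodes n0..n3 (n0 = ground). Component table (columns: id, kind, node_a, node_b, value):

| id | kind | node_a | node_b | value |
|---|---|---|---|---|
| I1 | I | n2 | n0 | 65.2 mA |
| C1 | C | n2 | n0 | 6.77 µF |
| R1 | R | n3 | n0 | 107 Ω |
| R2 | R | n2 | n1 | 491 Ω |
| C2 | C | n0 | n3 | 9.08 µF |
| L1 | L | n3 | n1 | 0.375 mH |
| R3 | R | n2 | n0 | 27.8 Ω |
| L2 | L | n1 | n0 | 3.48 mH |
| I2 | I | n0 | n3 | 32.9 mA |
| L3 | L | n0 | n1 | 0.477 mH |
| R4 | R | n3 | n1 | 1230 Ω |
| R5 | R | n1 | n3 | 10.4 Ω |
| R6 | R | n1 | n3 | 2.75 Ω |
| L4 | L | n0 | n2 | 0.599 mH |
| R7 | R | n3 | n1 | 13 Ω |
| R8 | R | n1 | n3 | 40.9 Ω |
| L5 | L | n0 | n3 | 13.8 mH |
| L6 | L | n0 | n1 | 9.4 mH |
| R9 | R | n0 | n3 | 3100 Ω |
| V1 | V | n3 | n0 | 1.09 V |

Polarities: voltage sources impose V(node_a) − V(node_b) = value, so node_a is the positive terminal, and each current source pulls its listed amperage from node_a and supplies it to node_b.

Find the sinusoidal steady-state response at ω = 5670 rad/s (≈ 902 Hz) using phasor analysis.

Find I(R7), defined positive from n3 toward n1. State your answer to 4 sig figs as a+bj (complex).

0.02930-0.01798j A

Element admittances at ω=5670 rad/s:
  I1: injects 0.0652 A into n0 (from n2)
  Y(C1) = 0.000+0.03839j S between n2,n0
  Y(R1) = 0.009346+0.000j S between n3,n0
  Y(R2) = 0.002037+0.000j S between n2,n1
  Y(C2) = 0.000+0.05148j S between n0,n3
  Y(L1) = 0.000-0.4703j S between n3,n1
  Y(R3) = 0.03597+0.000j S between n2,n0
  Y(L2) = 0.000-0.05068j S between n1,n0
  I2: injects 0.0329 A into n3 (from n0)
  Y(L3) = 0.000-0.3697j S between n0,n1
  Y(R4) = 0.0008130+0.000j S between n3,n1
  Y(R5) = 0.09615+0.000j S between n1,n3
  Y(R6) = 0.3636+0.000j S between n1,n3
  Y(L4) = 0.000-0.2944j S between n0,n2
  Y(R7) = 0.07692+0.000j S between n3,n1
  Y(R8) = 0.02445+0.000j S between n1,n3
  Y(L5) = 0.000-0.01278j S between n0,n3
  Y(L6) = 0.000-0.01876j S between n0,n1
  Y(R9) = 0.0003226+0.000j S between n0,n3
  V1: constraint V(n3)−V(n0) = 1.09
Assemble and solve the 4×4 MNA system:
  V(n1)=0.7091+0.2337j  V(n2)=-0.03798-0.2434j  V(n3)=1.090+0.000j
  i(V1)=-0.08179+0.2683j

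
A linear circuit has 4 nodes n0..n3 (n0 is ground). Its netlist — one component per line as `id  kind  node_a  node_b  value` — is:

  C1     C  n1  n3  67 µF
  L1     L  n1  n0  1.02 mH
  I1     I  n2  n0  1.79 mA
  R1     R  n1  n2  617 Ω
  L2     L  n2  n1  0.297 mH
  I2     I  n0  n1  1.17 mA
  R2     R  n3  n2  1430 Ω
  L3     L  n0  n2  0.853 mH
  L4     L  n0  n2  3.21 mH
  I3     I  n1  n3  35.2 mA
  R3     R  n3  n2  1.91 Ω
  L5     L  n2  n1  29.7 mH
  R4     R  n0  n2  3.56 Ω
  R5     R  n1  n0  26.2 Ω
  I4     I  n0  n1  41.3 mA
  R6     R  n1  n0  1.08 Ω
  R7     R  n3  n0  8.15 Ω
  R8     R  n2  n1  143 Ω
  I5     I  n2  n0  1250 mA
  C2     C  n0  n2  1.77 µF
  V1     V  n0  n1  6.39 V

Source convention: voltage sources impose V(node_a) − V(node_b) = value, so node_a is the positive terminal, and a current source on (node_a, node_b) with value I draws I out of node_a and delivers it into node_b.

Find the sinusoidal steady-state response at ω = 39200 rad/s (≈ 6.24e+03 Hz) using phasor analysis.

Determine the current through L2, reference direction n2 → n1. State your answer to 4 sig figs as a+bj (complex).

0.001662-0.06332j A

MNA unknowns: 3 node voltages V₁..V_3 plus 1 source current (V1)
C1: Y=0.000+2.626j on G[1,3]
L1: Y=0.000-0.02501j on G[1,0]
I1: z[2]−=0.00179, z[0]+=0.00179
R1: Y=0.001621+0.000j on G[1,2]
L2: Y=0.000-0.08589j on G[2,1]
I2: z[0]−=0.00117, z[1]+=0.00117
R2: Y=0.0006993+0.000j on G[3,2]
L3: Y=0.000-0.02991j on G[0,2]
L4: Y=0.000-0.007947j on G[0,2]
I3: z[1]−=0.0352, z[3]+=0.0352
R3: Y=0.5236+0.000j on G[3,2]
L5: Y=0.000-0.0008589j on G[2,1]
R4: Y=0.2809+0.000j on G[0,2]
R5: Y=0.03817+0.000j on G[1,0]
I4: z[0]−=0.0413, z[1]+=0.0413
R6: Y=0.9259+0.000j on G[1,0]
R7: Y=0.1227+0.000j on G[3,0]
R8: Y=0.006993+0.000j on G[2,1]
I5: z[2]−=1.25, z[0]+=1.25
C2: Y=0.000+0.06938j on G[0,2]
V1: row V0−V1=6.39, i_V1 at 0,1
solve → V1=-6.390+0.000j, V2=-5.653+0.01936j, V3=-6.280-0.4319j
aux → i_V1=-7.310-0.06598j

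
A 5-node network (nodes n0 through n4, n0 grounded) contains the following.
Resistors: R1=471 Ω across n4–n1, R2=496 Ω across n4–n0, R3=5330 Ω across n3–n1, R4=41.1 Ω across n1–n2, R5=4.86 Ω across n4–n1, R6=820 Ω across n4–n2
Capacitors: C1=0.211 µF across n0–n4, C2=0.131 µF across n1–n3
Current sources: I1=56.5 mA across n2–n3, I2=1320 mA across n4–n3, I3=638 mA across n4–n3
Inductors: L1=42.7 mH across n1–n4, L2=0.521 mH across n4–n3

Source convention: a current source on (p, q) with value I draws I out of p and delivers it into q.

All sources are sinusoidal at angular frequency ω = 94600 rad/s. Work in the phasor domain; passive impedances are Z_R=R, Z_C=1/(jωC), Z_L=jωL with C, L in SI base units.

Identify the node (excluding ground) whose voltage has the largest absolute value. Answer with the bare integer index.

3

Element admittances at ω=94600 rad/s:
  Y(R1) = 0.002123+0.000j S between n4,n1
  Y(R2) = 0.002016+0.000j S between n4,n0
  Y(C1) = 0.000+0.01996j S between n0,n4
  I1: injects 0.0565 A into n3 (from n2)
  Y(C2) = 0.000+0.01239j S between n1,n3
  I2: injects 1.32 A into n3 (from n4)
  Y(R3) = 0.0001876+0.000j S between n3,n1
  Y(L1) = 0.000-0.0002476j S between n1,n4
  Y(L2) = 0.000-0.02029j S between n4,n3
  Y(R4) = 0.02433+0.000j S between n1,n2
  Y(R5) = 0.2058+0.000j S between n4,n1
  Y(R6) = 0.001220+0.000j S between n4,n2
  I3: injects 0.638 A into n3 (from n4)
Assemble and solve the 4×4 MNA system:
  V(n1)=-14.85+2.814j  V(n2)=-16.36+2.680j  V(n3)=29.17+249.6j  V(n4)=0.000+0.000j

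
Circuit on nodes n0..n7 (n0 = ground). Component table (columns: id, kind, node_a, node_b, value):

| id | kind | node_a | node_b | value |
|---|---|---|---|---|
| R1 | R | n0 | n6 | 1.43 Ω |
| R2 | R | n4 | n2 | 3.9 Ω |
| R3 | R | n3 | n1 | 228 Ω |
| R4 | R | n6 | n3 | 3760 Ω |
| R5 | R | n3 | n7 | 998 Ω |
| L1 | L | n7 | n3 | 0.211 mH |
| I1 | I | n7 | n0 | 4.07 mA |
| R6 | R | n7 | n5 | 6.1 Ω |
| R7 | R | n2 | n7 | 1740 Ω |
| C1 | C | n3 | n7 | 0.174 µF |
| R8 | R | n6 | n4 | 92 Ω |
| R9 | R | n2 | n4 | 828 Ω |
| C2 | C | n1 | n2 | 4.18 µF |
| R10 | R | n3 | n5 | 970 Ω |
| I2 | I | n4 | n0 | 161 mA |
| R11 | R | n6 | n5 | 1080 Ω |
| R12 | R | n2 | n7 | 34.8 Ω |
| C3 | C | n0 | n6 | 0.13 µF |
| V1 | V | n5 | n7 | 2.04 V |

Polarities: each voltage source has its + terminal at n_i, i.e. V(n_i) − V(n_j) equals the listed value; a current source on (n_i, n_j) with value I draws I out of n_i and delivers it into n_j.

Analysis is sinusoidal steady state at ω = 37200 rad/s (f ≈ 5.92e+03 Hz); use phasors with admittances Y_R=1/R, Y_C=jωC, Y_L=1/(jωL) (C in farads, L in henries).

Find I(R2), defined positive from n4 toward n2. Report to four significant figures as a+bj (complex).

-0.01012+2.320e-06j A

MNA unknowns: 7 node voltages V₁..V_7 plus 1 source current (V1)
R1: Y=0.6993+0.000j on G[0,6]
R2: Y=0.2564+0.000j on G[4,2]
R3: Y=0.004386+0.000j on G[3,1]
R4: Y=0.0002660+0.000j on G[6,3]
R5: Y=0.001002+0.000j on G[3,7]
L1: Y=0.000-0.1274j on G[7,3]
I1: z[7]−=0.00407, z[0]+=0.00407
R6: Y=0.1639+0.000j on G[7,5]
R7: Y=0.0005747+0.000j on G[2,7]
C1: Y=0.000+0.006473j on G[3,7]
R8: Y=0.01087+0.000j on G[6,4]
R9: Y=0.001208+0.000j on G[2,4]
C2: Y=0.000+0.1555j on G[1,2]
R10: Y=0.001031+0.000j on G[3,5]
I2: z[4]−=0.161, z[0]+=0.161
R11: Y=0.0009259+0.000j on G[6,5]
R12: Y=0.02874+0.000j on G[2,7]
C3: Y=0.000+0.004836j on G[0,6]
V1: row V5−V7=2.04, i_V1 at 5,7
solve → V1=-14.07-0.007131j, V2=-14.07+0.001409j, V3=-13.77+0.03166j, V4=-14.11+0.001418j, V5=-11.73-0.004476j, V6=-0.2360+0.001632j, V7=-13.77-0.004476j
aux → i_V1=-0.3259+4.291e-05j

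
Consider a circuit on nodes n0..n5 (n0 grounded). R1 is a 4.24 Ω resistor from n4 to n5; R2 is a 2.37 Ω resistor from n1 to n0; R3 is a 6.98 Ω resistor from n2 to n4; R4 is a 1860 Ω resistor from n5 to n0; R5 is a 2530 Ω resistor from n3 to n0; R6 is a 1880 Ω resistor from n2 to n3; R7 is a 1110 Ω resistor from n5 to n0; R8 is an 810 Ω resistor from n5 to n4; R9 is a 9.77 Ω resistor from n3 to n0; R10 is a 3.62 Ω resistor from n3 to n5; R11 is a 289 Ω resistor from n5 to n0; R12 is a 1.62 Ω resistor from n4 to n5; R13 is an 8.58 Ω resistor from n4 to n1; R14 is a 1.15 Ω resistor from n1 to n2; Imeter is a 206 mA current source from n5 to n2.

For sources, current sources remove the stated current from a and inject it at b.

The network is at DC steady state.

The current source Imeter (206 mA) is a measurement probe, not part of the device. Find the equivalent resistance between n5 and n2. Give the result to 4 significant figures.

MNA unknowns: 5 node voltages V₁..V_5
R1: Y=0.2358 on G[4,5]
R2: Y=0.4219 on G[1,0]
R3: Y=0.1433 on G[2,4]
R4: Y=0.0005376 on G[5,0]
R5: Y=0.0003953 on G[3,0]
R6: Y=0.0005319 on G[2,3]
R7: Y=0.0009009 on G[5,0]
R8: Y=0.001235 on G[5,4]
R9: Y=0.1024 on G[3,0]
R10: Y=0.2762 on G[3,5]
R11: Y=0.003460 on G[5,0]
R12: Y=0.6173 on G[4,5]
R13: Y=0.1166 on G[4,1]
R14: Y=0.8696 on G[1,2]
Imeter: z[5]−=0.206, z[2]+=0.206
solve → V1=0.1143, V2=0.2416, V3=-0.4405, V4=-0.4214, V5=-0.6056

R_eq = 4.113 Ω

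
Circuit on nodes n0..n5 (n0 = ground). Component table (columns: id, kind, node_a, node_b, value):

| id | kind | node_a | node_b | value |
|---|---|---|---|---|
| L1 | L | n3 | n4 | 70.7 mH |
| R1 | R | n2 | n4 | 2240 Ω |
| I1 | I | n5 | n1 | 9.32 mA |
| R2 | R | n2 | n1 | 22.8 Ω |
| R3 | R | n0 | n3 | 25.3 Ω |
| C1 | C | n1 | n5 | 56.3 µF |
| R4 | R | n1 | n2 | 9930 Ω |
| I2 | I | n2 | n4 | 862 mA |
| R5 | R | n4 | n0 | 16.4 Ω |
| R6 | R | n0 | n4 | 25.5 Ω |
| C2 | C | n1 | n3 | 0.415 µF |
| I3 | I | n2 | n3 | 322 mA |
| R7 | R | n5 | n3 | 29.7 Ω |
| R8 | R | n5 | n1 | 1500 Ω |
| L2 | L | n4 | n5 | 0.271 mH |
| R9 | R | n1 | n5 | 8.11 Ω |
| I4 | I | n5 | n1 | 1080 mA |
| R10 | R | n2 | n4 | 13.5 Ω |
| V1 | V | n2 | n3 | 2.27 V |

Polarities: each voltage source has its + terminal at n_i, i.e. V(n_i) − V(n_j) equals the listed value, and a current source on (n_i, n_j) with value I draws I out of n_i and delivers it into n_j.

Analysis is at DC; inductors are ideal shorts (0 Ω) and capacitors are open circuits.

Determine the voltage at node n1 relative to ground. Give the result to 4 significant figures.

7.081 V

Element admittances at DC:
  L1: short n3↔n4 (DC inductor)
  Y(R1) = 0.0004464 S between n2,n4
  I1: injects 0.00932 A into n1 (from n5)
  Y(R2) = 0.04386 S between n2,n1
  Y(R3) = 0.03953 S between n0,n3
  Y(C1) = 0.000 S between n1,n5
  Y(R4) = 0.0001007 S between n1,n2
  I2: injects 0.862 A into n4 (from n2)
  Y(R5) = 0.06098 S between n4,n0
  Y(R6) = 0.03922 S between n0,n4
  Y(C2) = 0.000 S between n1,n3
  I3: injects 0.322 A into n3 (from n2)
  Y(R7) = 0.03367 S between n5,n3
  Y(R8) = 0.0006667 S between n5,n1
  L2: short n4↔n5 (DC inductor)
  Y(R9) = 0.1233 S between n1,n5
  I4: injects 1.08 A into n1 (from n5)
  Y(R10) = 0.07407 S between n2,n4
  V1: constraint V(n2)−V(n3) = 2.27
Assemble and solve the 8×8 MNA system:
  V(n1)=7.081  V(n2)=2.270  V(n3)=0.000  V(n4)=0.000  V(n5)=0.000
  i(L1)=-0.8197  i(L2)=0.2115  i(V1)=-1.142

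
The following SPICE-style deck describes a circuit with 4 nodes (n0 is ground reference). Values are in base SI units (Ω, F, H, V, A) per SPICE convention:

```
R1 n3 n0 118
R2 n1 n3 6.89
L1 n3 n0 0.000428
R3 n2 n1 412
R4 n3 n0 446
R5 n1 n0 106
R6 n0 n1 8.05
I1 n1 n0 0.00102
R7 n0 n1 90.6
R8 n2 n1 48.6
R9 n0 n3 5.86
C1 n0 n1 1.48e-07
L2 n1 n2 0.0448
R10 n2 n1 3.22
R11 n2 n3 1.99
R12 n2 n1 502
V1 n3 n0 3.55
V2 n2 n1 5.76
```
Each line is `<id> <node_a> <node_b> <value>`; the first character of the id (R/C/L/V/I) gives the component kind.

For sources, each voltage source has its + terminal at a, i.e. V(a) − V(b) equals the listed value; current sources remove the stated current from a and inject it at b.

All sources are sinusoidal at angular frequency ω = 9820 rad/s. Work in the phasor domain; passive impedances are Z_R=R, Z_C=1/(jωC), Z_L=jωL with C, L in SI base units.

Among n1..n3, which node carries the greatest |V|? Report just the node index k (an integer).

2

Element admittances at ω=9820 rad/s:
  Y(R1) = 0.008475+0.000j S between n3,n0
  Y(R2) = 0.1451+0.000j S between n1,n3
  Y(L1) = 0.000-0.2379j S between n3,n0
  Y(R3) = 0.002427+0.000j S between n2,n1
  Y(R4) = 0.002242+0.000j S between n3,n0
  Y(R5) = 0.009434+0.000j S between n1,n0
  Y(R6) = 0.1242+0.000j S between n0,n1
  I1: injects 0.00102 A into n0 (from n1)
  Y(R7) = 0.01104+0.000j S between n0,n1
  Y(R8) = 0.02058+0.000j S between n2,n1
  Y(R9) = 0.1706+0.000j S between n0,n3
  Y(C1) = 0.000+0.001453j S between n0,n1
  Y(L2) = 0.000-0.002273j S between n1,n2
  Y(R10) = 0.3106+0.000j S between n2,n1
  Y(R11) = 0.5025+0.000j S between n2,n3
  Y(R12) = 0.001992+0.000j S between n2,n1
  V1: constraint V(n3)−V(n0) = 3.55
  V2: constraint V(n2)−V(n1) = 5.76
Assemble and solve the 5×5 MNA system:
  V(n1)=-0.7526+0.001380j  V(n2)=5.007+0.001380j  V(n3)=3.550+0.000j
  i(V1)=-0.5360+0.8455j  i(V2)=-2.665+0.01240j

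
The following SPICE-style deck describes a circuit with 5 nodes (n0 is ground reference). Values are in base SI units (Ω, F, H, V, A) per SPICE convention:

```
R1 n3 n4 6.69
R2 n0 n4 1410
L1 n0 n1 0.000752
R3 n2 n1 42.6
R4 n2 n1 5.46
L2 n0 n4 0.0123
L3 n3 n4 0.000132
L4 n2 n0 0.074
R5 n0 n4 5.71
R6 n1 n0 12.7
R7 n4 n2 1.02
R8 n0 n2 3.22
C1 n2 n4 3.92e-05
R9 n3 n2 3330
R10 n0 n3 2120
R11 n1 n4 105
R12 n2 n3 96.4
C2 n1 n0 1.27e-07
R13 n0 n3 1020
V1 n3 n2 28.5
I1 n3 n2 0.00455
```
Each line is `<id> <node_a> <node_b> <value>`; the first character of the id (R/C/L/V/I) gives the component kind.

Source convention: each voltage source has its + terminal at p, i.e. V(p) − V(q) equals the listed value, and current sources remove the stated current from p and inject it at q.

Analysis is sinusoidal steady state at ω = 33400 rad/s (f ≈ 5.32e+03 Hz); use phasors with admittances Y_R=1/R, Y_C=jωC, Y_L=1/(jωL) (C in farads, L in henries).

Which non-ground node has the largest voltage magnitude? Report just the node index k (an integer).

3

Element admittances at ω=33400 rad/s:
  Y(R1) = 0.1495+0.000j S between n3,n4
  Y(R2) = 0.0007092+0.000j S between n0,n4
  Y(L1) = 0.000-0.03981j S between n0,n1
  Y(R3) = 0.02347+0.000j S between n2,n1
  Y(R4) = 0.1832+0.000j S between n2,n1
  Y(L2) = 0.000-0.002434j S between n0,n4
  Y(L3) = 0.000-0.2268j S between n3,n4
  Y(L4) = 0.000-0.0004046j S between n2,n0
  Y(R5) = 0.1751+0.000j S between n0,n4
  Y(R6) = 0.07874+0.000j S between n1,n0
  Y(R7) = 0.9804+0.000j S between n4,n2
  Y(R8) = 0.3106+0.000j S between n0,n2
  Y(C1) = 0.000+1.309j S between n2,n4
  Y(R9) = 0.0003003+0.000j S between n3,n2
  Y(R10) = 0.0004717+0.000j S between n0,n3
  Y(R11) = 0.009524+0.000j S between n1,n4
  Y(R12) = 0.01037+0.000j S between n2,n3
  Y(C2) = 0.000+0.004242j S between n1,n0
  Y(R13) = 0.0009804+0.000j S between n0,n3
  V1: constraint V(n3)−V(n2) = 28.5
  I1: injects 0.00455 A into n2 (from n3)
Assemble and solve the 5×5 MNA system:
  V(n1)=-0.07243+0.9493j  V(n2)=0.08322+1.511j  V(n3)=28.58+1.511j  V(n4)=-0.5028-3.128j
  i(V1)=-5.750+5.902j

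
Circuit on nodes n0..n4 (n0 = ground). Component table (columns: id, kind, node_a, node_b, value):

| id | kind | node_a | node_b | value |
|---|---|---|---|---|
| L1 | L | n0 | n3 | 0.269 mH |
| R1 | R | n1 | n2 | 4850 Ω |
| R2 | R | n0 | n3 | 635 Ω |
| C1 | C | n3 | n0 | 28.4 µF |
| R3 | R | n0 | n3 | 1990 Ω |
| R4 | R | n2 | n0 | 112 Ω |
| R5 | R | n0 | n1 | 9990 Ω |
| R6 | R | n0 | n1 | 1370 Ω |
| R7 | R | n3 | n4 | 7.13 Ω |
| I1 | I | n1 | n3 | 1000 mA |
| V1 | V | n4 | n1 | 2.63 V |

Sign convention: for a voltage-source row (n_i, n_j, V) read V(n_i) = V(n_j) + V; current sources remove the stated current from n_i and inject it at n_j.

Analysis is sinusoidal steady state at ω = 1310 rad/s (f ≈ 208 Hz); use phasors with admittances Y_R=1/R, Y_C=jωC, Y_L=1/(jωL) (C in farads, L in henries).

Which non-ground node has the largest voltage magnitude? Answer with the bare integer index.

Element admittances at ω=1310 rad/s:
  Y(L1) = 0.000-2.838j S between n0,n3
  Y(R1) = 0.0002062+0.000j S between n1,n2
  Y(R2) = 0.001575+0.000j S between n0,n3
  Y(C1) = 0.000+0.03720j S between n3,n0
  Y(R3) = 0.0005025+0.000j S between n0,n3
  Y(R4) = 0.008929+0.000j S between n2,n0
  Y(R5) = 0.0001001+0.000j S between n0,n1
  Y(R6) = 0.0007299+0.000j S between n0,n1
  Y(R7) = 0.1403+0.000j S between n3,n4
  I1: injects 1 A into n3 (from n1)
  V1: constraint V(n4)−V(n1) = 2.63
Assemble and solve the 5×5 MNA system:
  V(n1)=-9.689+0.003543j  V(n2)=-0.2187+7.996e-05j  V(n3)=3.952e-06+0.003569j  V(n4)=-7.059+0.003543j
  i(V1)=0.9900+3.654e-06j

1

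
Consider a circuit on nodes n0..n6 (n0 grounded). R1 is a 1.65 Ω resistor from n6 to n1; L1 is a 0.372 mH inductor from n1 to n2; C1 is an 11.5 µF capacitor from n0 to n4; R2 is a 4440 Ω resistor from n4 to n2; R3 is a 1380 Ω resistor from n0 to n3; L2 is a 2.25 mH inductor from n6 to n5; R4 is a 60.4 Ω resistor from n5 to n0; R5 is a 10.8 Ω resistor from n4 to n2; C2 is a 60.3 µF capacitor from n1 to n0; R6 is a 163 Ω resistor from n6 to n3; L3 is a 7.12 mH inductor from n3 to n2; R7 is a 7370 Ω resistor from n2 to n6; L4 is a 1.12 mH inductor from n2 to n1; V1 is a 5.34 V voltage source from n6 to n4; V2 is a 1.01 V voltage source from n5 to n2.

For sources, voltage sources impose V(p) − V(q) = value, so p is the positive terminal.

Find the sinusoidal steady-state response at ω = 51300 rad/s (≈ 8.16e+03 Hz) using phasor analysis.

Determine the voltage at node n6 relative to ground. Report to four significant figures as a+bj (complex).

2.540+2.023j V

Apply KCL at each of the 6 non-ground nodes and solve the resulting linear system.
Node n1: branches {R1, L1, C2, L4} → V_1 = 0.5355-0.3921j
Node n2: branches {L1, R2, R5, L3, R7, L4, V2} → V_2 = -2.226-0.4182j
Node n3: branches {R3, R6, L3} → V_3 = 0.8867+3.052j
Node n4: branches {C1, R2, R5, V1} → V_4 = -2.800+2.023j
Node n5: branches {L2, R4, V2} → V_5 = -1.216-0.4182j
Node n6: branches {R1, L2, R6, R7, V1} → V_6 = 2.540+2.023j
Source currents: i(V1)=-1.247-1.425j, i(V2)=0.04129-0.02562j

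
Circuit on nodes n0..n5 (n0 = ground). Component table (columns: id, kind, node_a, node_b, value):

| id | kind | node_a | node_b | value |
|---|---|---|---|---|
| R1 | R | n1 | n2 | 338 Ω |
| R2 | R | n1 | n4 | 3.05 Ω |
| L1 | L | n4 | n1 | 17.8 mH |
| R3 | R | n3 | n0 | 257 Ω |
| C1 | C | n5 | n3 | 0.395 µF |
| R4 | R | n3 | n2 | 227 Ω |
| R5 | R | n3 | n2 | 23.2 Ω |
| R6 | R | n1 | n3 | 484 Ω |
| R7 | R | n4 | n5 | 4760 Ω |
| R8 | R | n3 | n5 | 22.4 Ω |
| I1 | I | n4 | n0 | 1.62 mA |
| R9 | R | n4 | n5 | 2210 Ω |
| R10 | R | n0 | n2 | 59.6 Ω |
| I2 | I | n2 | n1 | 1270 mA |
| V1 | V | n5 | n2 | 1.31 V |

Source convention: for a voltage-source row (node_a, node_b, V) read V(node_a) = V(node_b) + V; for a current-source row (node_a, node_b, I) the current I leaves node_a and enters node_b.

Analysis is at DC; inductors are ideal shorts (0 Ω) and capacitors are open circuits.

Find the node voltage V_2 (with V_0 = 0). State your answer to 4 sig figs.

-1.091 V

Element admittances at DC:
  Y(R1) = 0.002959 S between n1,n2
  Y(R2) = 0.3279 S between n1,n4
  L1: short n4↔n1 (DC inductor)
  Y(R3) = 0.003891 S between n3,n0
  Y(C1) = 0.000 S between n5,n3
  Y(R4) = 0.004405 S between n3,n2
  Y(R5) = 0.04310 S between n3,n2
  Y(R6) = 0.002066 S between n1,n3
  Y(R7) = 0.0002101 S between n4,n5
  Y(R8) = 0.04464 S between n3,n5
  I1: injects 0.00162 A into n0 (from n4)
  Y(R9) = 0.0004525 S between n4,n5
  Y(R10) = 0.01678 S between n0,n2
  I2: injects 1.27 A into n1 (from n2)
  V1: constraint V(n5)−V(n2) = 1.31
Assemble and solve the 7×7 MNA system:
  V(n1)=224.0  V(n2)=-1.091  V(n3)=4.289  V(n4)=224.0  V(n5)=0.2188
  i(L1)=-0.1499  i(V1)=0.3300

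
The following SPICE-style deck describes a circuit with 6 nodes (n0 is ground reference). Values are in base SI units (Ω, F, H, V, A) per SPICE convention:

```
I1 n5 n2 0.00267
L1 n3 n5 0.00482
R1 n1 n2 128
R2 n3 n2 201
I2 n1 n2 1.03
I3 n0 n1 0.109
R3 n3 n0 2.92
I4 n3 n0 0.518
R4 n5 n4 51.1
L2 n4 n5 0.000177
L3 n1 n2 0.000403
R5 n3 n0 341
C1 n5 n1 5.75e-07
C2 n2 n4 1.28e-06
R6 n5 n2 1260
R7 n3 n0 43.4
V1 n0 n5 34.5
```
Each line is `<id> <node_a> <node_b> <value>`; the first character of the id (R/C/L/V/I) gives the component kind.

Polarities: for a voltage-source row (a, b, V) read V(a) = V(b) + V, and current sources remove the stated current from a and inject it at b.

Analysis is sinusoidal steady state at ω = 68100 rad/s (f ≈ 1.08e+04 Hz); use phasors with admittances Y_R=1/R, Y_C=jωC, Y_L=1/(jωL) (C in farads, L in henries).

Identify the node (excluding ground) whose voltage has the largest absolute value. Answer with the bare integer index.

Element admittances at ω=68100 rad/s:
  I1: injects 0.00267 A into n2 (from n5)
  Y(L1) = 0.000-0.003047j S between n3,n5
  Y(R1) = 0.007812+0.000j S between n1,n2
  Y(R2) = 0.004975+0.000j S between n3,n2
  I2: injects 1.03 A into n2 (from n1)
  I3: injects 0.109 A into n1 (from n0)
  Y(R3) = 0.3425+0.000j S between n3,n0
  I4: injects 0.518 A into n0 (from n3)
  Y(R4) = 0.01957+0.000j S between n5,n4
  Y(L2) = 0.000-0.08296j S between n4,n5
  Y(L3) = 0.000-0.03644j S between n1,n2
  Y(R5) = 0.002933+0.000j S between n3,n0
  Y(C1) = 0.000+0.03916j S between n5,n1
  Y(C2) = 0.000+0.08717j S between n2,n4
  Y(R6) = 0.0007937+0.000j S between n5,n2
  Y(R7) = 0.02304+0.000j S between n3,n0
  V1: constraint V(n0)−V(n5) = 34.5
Assemble and solve the 6×6 MNA system:
  V(n1)=-107.6+19.46j  V(n2)=-31.60+7.538j  V(n3)=-1.811+0.3671j  V(n4)=-63.94+19.23j  V(n5)=-34.50+0.000j
  i(V1)=-0.2583+0.1353j

1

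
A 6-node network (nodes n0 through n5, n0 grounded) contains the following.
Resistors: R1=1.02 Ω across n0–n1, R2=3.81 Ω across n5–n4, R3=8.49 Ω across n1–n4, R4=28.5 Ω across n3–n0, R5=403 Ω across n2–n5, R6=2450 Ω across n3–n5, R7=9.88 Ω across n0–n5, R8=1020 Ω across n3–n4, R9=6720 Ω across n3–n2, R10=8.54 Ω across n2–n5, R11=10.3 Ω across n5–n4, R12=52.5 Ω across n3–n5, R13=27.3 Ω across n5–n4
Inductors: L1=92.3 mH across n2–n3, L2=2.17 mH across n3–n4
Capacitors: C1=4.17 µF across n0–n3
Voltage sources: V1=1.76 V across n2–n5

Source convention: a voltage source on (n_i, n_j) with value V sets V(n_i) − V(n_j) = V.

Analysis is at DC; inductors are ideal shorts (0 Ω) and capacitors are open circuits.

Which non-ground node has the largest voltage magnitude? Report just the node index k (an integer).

5

MNA unknowns: 5 node voltages V₁..V_5 plus 3 source currents (L1, L2, V1)
R1: Y=0.9804 on G[0,1]
R2: Y=0.2625 on G[5,4]
R3: Y=0.1178 on G[1,4]
R4: Y=0.03509 on G[3,0]
R5: Y=0.002481 on G[2,5]
R6: Y=0.0004082 on G[3,5]
R7: Y=0.1012 on G[0,5]
R8: Y=0.0009804 on G[3,4]
L1: row V2−V3=0, i_L1 at 2,3
L2: row V3−V4=0, i_L2 at 3,4
R9: Y=0.0001488 on G[3,2]
R10: Y=0.1171 on G[2,5]
R11: Y=0.09709 on G[5,4]
R12: Y=0.01905 on G[3,5]
R13: Y=0.03663 on G[5,4]
C1: Y=0.000 on G[0,3]
V1: row V2−V5=1.76, i_V1 at 2,5
solve → V1=0.07913, V2=0.7378, V3=0.7378, V4=0.7378, V5=-1.022
aux → i_L1=0.8350, i_L2=0.7749, i_V1=-1.045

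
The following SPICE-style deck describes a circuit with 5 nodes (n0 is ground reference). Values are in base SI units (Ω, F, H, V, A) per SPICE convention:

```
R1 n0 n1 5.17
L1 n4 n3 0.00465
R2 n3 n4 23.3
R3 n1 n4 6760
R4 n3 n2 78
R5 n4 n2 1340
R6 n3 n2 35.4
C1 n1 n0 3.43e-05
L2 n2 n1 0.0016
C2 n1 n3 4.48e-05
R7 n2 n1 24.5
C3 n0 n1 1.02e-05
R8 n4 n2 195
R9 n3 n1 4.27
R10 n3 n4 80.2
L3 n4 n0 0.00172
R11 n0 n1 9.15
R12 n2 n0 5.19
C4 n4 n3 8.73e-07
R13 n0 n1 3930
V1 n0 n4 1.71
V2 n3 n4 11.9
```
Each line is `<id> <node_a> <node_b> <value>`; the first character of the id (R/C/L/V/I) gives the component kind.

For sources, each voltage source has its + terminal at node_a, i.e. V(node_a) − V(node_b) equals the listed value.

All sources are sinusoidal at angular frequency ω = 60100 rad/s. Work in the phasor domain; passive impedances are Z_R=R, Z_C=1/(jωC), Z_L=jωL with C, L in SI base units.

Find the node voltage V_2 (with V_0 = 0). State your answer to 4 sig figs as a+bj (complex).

Element admittances at ω=60100 rad/s:
  Y(R1) = 0.1934+0.000j S between n0,n1
  Y(L1) = 0.000-0.003578j S between n4,n3
  Y(R2) = 0.04292+0.000j S between n3,n4
  Y(R3) = 0.0001479+0.000j S between n1,n4
  Y(R4) = 0.01282+0.000j S between n3,n2
  Y(R5) = 0.0007463+0.000j S between n4,n2
  Y(R6) = 0.02825+0.000j S between n3,n2
  Y(C1) = 0.000+2.061j S between n1,n0
  Y(L2) = 0.000-0.01040j S between n2,n1
  Y(C2) = 0.000+2.692j S between n1,n3
  Y(R7) = 0.04082+0.000j S between n2,n1
  Y(C3) = 0.000+0.6130j S between n0,n1
  Y(R8) = 0.005128+0.000j S between n4,n2
  Y(R9) = 0.2342+0.000j S between n3,n1
  Y(R10) = 0.01247+0.000j S between n3,n4
  Y(L3) = 0.000-0.009674j S between n4,n0
  Y(R11) = 0.1093+0.000j S between n0,n1
  Y(R12) = 0.1927+0.000j S between n2,n0
  Y(C4) = 0.000+0.05247j S between n4,n3
  Y(R13) = 0.0002545+0.000j S between n0,n1
  V1: constraint V(n0)−V(n4) = 1.71
  V2: constraint V(n3)−V(n4) = 11.9
Assemble and solve the 6×6 MNA system:
  V(n1)=5.107+0.08914j  V(n2)=2.207-0.09459j  V(n3)=10.19+0.000j  V(n4)=-1.710+0.000j
  i(V1)=1.734+13.68j  i(V2)=-2.417-14.25j

2.207-0.09459j V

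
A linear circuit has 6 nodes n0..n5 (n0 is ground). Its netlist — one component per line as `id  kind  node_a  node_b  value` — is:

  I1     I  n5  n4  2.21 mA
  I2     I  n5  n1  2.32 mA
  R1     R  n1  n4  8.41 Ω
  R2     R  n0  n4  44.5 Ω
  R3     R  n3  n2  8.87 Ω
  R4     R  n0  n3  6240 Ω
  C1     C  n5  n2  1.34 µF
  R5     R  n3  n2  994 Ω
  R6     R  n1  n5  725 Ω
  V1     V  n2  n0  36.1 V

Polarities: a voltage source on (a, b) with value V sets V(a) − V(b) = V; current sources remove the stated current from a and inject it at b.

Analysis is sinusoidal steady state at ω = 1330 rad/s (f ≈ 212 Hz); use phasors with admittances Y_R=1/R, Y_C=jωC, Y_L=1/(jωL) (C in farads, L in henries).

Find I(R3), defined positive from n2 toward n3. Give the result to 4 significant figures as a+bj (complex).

Apply KCL at each of the 5 non-ground nodes and solve the resulting linear system.
Node n1: branches {I2, R1, R6} → V_1 = 1.744+1.272j
Node n2: branches {R3, C1, R5, V1} → V_2 = 36.10+0.000j
Node n3: branches {R3, R4, R5} → V_3 = 36.05+0.000j
Node n4: branches {I1, R1, R2} → V_4 = 1.483+1.069j
Node n5: branches {I1, I2, C1, R6} → V_5 = 22.62+18.69j
Source currents: i(V1)=-0.03910-0.02403j

0.005726+0.000j A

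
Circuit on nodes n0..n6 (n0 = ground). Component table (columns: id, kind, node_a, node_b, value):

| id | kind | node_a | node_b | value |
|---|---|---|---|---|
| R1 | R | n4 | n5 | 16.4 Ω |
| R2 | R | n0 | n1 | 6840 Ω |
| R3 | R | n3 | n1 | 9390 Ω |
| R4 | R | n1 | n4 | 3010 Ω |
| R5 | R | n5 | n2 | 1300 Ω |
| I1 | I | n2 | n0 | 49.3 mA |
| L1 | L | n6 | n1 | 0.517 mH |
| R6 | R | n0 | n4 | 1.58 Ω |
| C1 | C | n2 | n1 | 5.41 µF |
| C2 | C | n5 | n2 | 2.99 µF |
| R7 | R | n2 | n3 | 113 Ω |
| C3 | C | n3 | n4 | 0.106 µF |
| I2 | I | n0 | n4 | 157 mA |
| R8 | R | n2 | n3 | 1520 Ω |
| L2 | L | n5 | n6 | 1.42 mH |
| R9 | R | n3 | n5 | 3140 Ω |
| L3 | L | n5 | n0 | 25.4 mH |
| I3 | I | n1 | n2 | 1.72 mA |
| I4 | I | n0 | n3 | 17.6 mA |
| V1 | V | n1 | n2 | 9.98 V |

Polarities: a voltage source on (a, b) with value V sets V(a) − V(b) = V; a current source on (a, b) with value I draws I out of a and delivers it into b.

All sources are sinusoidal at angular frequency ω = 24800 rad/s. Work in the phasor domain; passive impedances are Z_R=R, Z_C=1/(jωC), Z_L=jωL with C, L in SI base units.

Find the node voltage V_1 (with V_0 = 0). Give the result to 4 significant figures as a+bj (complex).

MNA unknowns: 6 node voltages V₁..V_6 plus 1 source current (V1)
R1: Y=0.06098+0.000j on G[4,5]
R2: Y=0.0001462+0.000j on G[0,1]
R3: Y=0.0001065+0.000j on G[3,1]
R4: Y=0.0003322+0.000j on G[1,4]
R5: Y=0.0007692+0.000j on G[5,2]
I1: z[2]−=0.0493, z[0]+=0.0493
L1: Y=0.000-0.07799j on G[6,1]
R6: Y=0.6329+0.000j on G[0,4]
C1: Y=0.000+0.1342j on G[2,1]
C2: Y=0.000+0.07415j on G[5,2]
R7: Y=0.008850+0.000j on G[2,3]
C3: Y=0.000+0.002629j on G[3,4]
I2: z[0]−=0.157, z[4]+=0.157
R8: Y=0.0006579+0.000j on G[2,3]
L2: Y=0.000-0.02840j on G[5,6]
R9: Y=0.0003185+0.000j on G[3,5]
L3: Y=0.000-0.001588j on G[5,0]
I3: z[1]−=0.00172, z[2]+=0.00172
I4: z[0]−=0.0176, z[3]+=0.0176
V1: row V1−V2=9.98, i_V1 at 1,2
solve → V1=13.18+0.6104j, V2=3.205+0.6104j, V3=4.799-0.6345j, V4=0.1955-0.001266j, V5=-0.4485-0.2162j, V6=9.546+0.3898j
aux → i_V1=-0.02606-1.056j

13.18+0.6104j V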